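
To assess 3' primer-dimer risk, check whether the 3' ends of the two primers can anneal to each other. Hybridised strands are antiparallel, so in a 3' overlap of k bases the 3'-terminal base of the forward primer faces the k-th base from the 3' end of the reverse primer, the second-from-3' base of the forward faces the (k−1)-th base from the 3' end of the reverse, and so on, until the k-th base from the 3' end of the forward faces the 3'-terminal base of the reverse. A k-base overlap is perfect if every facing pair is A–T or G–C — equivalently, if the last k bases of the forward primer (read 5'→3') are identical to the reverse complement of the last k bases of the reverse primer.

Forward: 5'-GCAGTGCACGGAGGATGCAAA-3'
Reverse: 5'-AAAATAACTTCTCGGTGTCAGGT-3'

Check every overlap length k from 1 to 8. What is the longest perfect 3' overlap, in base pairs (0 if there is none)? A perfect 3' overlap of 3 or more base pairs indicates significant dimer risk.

Longest perfect overlap: 1 complementary base pair; below the dimer-risk threshold (threshold 3).

Last 8 bases (5'→3') — forward …GATGCAAA, reverse …TGTCAGGT.
Reverse complement of the reverse primer's last 8 bases: ACCTGACA; its first k bases are the reverse complement of the reverse primer's last k bases, so a perfect k-base overlap needs the forward primer's last k bases to equal them.
Comparing (forward last k vs required): k=1: A vs A ✓; k=2: AA vs AC ✗; k=3: AAA vs ACC ✗; k=4: CAAA vs ACCT ✗; k=5: GCAAA vs ACCTG ✗; k=6: TGCAAA vs ACCTGA ✗; k=7: ATGCAAA vs ACCTGAC ✗; k=8: GATGCAAA vs ACCTGACA ✗.
Only k = 1 is perfect, so the longest perfect 3' overlap is 1.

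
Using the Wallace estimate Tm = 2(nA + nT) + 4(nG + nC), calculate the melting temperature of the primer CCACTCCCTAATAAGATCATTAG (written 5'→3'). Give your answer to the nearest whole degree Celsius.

64°C

Base counts: A=8, T=6, G=2, C=7 (length 23).
Tm = 2·(8+6) + 4·(2+7) = 2·14 + 4·9 = 28 + 36 = 64°C.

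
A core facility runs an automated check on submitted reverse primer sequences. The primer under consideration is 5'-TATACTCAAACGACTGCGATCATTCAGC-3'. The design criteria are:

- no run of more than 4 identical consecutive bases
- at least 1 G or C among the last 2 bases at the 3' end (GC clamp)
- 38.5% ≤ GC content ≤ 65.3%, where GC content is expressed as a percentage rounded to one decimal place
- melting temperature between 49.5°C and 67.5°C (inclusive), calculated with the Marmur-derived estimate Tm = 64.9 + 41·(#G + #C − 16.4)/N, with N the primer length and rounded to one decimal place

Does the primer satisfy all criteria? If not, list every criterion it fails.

Meets all criteria.

Base counts: A=9, T=7, G=4, C=8 (length 28).
homopolymer run: longest run = 3 ✓
GC clamp: 3' end GC has 2 G/C ✓
GC content: GC 12/28 = 42.9% ✓
Tm: Tm = 64.9 + 41·(12 − 16.4)/28 = 58.5°C ✓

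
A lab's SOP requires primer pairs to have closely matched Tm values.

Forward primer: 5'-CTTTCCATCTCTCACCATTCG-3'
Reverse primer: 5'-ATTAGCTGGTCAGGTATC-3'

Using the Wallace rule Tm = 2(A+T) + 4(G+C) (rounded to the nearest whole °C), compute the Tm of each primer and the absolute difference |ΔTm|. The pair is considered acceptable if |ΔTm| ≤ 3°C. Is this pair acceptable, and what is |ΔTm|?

|ΔTm| = 10°C; the pair is not acceptable.

Forward: A=3 T=8 G=1 C=9 → Tm = 2·11 + 4·10 = 62°C.
Reverse: A=4 T=6 G=5 C=3 → Tm = 2·10 + 4·8 = 52°C.
|ΔTm| = |62 − 52| = 10°C, > 3°C.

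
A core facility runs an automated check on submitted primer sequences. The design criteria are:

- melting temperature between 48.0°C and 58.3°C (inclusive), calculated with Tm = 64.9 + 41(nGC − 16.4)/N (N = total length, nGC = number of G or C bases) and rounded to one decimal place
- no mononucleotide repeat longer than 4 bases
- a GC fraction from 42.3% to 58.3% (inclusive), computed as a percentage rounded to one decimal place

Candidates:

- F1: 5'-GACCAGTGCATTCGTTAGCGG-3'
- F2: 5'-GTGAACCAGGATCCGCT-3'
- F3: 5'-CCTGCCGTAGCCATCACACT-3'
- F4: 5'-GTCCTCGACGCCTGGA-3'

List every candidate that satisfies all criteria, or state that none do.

F1 only.

F1 (21 nt, A=4 T=5 G=7 C=5): Tm = 64.9 + 41·(12 − 16.4)/21 = 56.3°C ✓; longest run = 2 ✓; GC 12/21 = 57.1% ✓ — passes.
F2 (17 nt, A=4 T=3 G=5 C=5): Tm = 64.9 + 41·(10 − 16.4)/17 = 49.5°C ✓; longest run = 2 ✓; GC 10/17 = 58.8%, outside 42.3–58.3% ✗ — fails.
F3 (20 nt, A=4 T=4 G=3 C=9): Tm = 64.9 + 41·(12 − 16.4)/20 = 55.9°C ✓; longest run = 2 ✓; GC 12/20 = 60.0%, outside 42.3–58.3% ✗ — fails.
F4 (16 nt, A=2 T=3 G=5 C=6): Tm = 64.9 + 41·(11 − 16.4)/16 = 51.1°C ✓; longest run = 2 ✓; GC 11/16 = 68.8%, outside 42.3–58.3% ✗ — fails.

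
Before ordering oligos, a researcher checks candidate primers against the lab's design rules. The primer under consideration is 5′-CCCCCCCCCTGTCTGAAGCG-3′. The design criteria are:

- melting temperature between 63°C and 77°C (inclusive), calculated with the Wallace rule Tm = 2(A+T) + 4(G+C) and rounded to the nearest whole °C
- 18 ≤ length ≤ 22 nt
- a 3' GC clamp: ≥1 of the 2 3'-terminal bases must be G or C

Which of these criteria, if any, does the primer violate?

Base counts: A=2, T=3, G=4, C=11 (length 20).
Tm: Tm = 2·5 + 4·15 = 70°C ✓
length: length 20 ✓
GC clamp: 3' end CG has 2 G/C ✓

Meets all criteria.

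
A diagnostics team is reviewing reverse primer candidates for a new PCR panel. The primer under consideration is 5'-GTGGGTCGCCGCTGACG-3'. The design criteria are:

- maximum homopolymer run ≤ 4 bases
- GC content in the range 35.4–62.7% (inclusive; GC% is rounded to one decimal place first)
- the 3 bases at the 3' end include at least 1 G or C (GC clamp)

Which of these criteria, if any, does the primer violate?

Base counts: A=1, T=3, G=8, C=5 (length 17).
homopolymer run: longest run = 3 ✓
GC content: GC 13/17 = 76.5%, outside 35.4–62.7% ✗
GC clamp: 3' end ACG has 2 G/C ✓

Fails: GC content.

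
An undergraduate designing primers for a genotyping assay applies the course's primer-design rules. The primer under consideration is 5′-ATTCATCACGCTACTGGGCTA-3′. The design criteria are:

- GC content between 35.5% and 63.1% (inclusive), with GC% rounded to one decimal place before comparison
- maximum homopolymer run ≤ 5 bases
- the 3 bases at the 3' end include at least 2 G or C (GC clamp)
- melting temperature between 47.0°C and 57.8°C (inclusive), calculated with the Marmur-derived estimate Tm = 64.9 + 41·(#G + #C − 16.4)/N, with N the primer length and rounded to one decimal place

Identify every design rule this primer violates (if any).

Base counts: A=5, T=6, G=4, C=6 (length 21).
GC content: GC 10/21 = 47.6% ✓
homopolymer run: longest run = 3 ✓
GC clamp: 3' end CTA has 1 G/C, need ≥2 ✗
Tm: Tm = 64.9 + 41·(10 − 16.4)/21 = 52.4°C ✓

Fails: GC clamp.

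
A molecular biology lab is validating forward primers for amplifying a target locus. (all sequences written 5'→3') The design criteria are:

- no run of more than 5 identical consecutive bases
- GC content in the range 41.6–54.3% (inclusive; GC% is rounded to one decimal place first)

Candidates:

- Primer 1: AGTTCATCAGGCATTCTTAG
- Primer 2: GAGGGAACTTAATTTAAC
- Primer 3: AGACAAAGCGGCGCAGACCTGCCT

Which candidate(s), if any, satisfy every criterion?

None of the candidates satisfy all criteria.

Primer 1 (20 nt, A=5 T=7 G=4 C=4): longest run = 2 ✓; GC 8/20 = 40.0%, outside 41.6–54.3% ✗ — fails.
Primer 2 (18 nt, A=7 T=5 G=4 C=2): longest run = 3 ✓; GC 6/18 = 33.3%, outside 41.6–54.3% ✗ — fails.
Primer 3 (24 nt, A=7 T=2 G=7 C=8): longest run = 3 ✓; GC 15/24 = 62.5%, outside 41.6–54.3% ✗ — fails.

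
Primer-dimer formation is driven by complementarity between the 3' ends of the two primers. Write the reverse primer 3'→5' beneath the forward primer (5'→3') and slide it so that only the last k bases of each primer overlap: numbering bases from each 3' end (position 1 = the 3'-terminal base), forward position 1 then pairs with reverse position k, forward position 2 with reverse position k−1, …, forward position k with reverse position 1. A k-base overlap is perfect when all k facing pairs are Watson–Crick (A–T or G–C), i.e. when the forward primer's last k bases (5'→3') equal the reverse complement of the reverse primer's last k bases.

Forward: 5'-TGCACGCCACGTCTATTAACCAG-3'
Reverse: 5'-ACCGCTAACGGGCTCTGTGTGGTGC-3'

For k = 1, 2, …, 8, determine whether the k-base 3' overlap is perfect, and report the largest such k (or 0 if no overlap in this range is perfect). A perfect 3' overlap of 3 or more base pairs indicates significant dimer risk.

Last 8 bases (5'→3') — forward …TTAACCAG, reverse …TGTGGTGC.
Reverse complement of the reverse primer's last 8 bases: GCACCACA; its first k bases are the reverse complement of the reverse primer's last k bases, so a perfect k-base overlap needs the forward primer's last k bases to equal them.
Comparing (forward last k vs required): k=1: G vs G ✓; k=2: AG vs GC ✗; k=3: CAG vs GCA ✗; k=4: CCAG vs GCAC ✗; k=5: ACCAG vs GCACC ✗; k=6: AACCAG vs GCACCA ✗; k=7: TAACCAG vs GCACCAC ✗; k=8: TTAACCAG vs GCACCACA ✗.
Only k = 1 is perfect, so the longest perfect 3' overlap is 1.

Longest perfect overlap: 1 complementary base pair; below the dimer-risk threshold (threshold 3).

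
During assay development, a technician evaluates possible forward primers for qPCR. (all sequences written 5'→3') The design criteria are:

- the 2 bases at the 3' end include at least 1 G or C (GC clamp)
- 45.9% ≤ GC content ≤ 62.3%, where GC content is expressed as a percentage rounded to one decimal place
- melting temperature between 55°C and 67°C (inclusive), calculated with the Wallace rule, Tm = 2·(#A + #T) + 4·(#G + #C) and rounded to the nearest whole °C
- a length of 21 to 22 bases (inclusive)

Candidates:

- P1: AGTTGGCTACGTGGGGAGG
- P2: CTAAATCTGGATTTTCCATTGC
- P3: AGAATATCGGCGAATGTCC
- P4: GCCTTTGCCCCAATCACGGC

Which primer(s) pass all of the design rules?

P1 (19 nt, A=3 T=4 G=10 C=2): 3' end GG has 2 G/C ✓; GC 12/19 = 63.2%, outside 45.9–62.3% ✗; Tm = 2·7 + 4·12 = 62°C ✓; length 19, outside 21–22 ✗ — fails.
P2 (22 nt, A=5 T=9 G=3 C=5): 3' end GC has 2 G/C ✓; GC 8/22 = 36.4%, outside 45.9–62.3% ✗; Tm = 2·14 + 4·8 = 60°C ✓; length 22 ✓ — fails.
P3 (19 nt, A=6 T=4 G=5 C=4): 3' end CC has 2 G/C ✓; GC 9/19 = 47.4% ✓; Tm = 2·10 + 4·9 = 56°C ✓; length 19, outside 21–22 ✗ — fails.
P4 (20 nt, A=3 T=4 G=4 C=9): 3' end GC has 2 G/C ✓; GC 13/20 = 65.0%, outside 45.9–62.3% ✗; Tm = 2·7 + 4·13 = 66°C ✓; length 20, outside 21–22 ✗ — fails.

None of the candidates satisfy all criteria.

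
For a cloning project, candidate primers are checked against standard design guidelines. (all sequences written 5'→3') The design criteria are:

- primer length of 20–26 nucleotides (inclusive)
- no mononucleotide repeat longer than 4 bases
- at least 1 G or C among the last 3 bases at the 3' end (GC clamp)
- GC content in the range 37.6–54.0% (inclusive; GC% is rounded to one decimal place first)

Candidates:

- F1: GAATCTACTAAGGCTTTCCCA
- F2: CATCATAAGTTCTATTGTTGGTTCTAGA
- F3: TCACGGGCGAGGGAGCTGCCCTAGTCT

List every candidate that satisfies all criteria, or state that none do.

F1 (21 nt, A=6 T=6 G=3 C=6): length 21 ✓; longest run = 3 ✓; 3' end CCA has 2 G/C ✓; GC 9/21 = 42.9% ✓ — passes.
F2 (28 nt, A=7 T=12 G=5 C=4): length 28, outside 20–26 ✗; longest run = 2 ✓; 3' end AGA has 1 G/C ✓; GC 9/28 = 32.1%, outside 37.6–54.0% ✗ — fails.
F3 (27 nt, A=4 T=5 G=10 C=8): length 27, outside 20–26 ✗; longest run = 3 ✓; 3' end TCT has 1 G/C ✓; GC 18/27 = 66.7%, outside 37.6–54.0% ✗ — fails.

F1 only.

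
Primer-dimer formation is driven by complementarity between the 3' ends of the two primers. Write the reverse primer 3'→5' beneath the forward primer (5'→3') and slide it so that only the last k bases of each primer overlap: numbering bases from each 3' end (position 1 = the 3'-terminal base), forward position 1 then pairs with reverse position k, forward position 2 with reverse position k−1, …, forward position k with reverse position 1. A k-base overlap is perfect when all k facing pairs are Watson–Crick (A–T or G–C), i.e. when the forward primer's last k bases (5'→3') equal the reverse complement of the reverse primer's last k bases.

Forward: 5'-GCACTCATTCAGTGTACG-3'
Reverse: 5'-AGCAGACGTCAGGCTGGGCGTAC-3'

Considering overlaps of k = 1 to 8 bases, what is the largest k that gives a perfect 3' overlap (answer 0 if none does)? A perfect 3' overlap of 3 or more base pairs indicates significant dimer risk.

Longest perfect overlap: 5 complementary base pairs; significant dimer risk (threshold 3).

Last 8 bases (5'→3') — forward …AGTGTACG, reverse …GGGCGTAC.
Reverse complement of the reverse primer's last 8 bases: GTACGCCC; its first k bases are the reverse complement of the reverse primer's last k bases, so a perfect k-base overlap needs the forward primer's last k bases to equal them.
Comparing (forward last k vs required): k=1: G vs G ✓; k=2: CG vs GT ✗; k=3: ACG vs GTA ✗; k=4: TACG vs GTAC ✗; k=5: GTACG vs GTACG ✓; k=6: TGTACG vs GTACGC ✗; k=7: GTGTACG vs GTACGCC ✗; k=8: AGTGTACG vs GTACGCCC ✗.
Perfect overlaps at k = 1, 5; the largest is 5.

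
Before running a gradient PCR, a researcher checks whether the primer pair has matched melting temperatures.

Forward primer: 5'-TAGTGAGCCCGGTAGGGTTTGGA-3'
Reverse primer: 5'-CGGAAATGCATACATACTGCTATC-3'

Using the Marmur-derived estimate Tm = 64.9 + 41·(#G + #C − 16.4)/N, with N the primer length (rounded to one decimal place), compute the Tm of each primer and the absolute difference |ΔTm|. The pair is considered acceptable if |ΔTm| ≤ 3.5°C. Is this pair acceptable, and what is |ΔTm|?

|ΔTm| = 4.8°C; the pair is not acceptable.

Forward: G+C = 13, N = 23 → Tm = 64.9 + 41·(13 − 16.4)/23 = 58.8°C.
Reverse: G+C = 10, N = 24 → Tm = 64.9 + 41·(10 − 16.4)/24 = 54.0°C.
|ΔTm| = |58.8 − 54.0| = 4.8°C, > 3.5°C.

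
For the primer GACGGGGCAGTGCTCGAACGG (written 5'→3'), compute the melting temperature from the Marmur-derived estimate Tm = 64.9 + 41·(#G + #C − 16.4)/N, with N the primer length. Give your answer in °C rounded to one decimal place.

62.2°C

Base counts: A=4, T=2, G=10, C=5; G+C = 15, N = 21.
Tm = 64.9 + 41·(15 − 16.4)/21 = 64.9 + -57.40/21 = 62.2°C.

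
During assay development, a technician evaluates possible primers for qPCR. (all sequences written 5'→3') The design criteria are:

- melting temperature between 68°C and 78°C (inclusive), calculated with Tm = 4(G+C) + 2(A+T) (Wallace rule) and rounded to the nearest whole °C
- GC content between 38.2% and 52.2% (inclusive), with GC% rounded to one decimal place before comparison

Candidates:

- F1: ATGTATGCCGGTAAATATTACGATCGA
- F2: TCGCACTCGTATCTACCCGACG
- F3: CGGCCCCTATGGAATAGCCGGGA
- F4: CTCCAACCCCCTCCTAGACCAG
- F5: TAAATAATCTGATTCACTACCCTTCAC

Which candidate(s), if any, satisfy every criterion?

None of the candidates satisfy all criteria.

F1 (27 nt, A=9 T=8 G=6 C=4): Tm = 2·17 + 4·10 = 74°C ✓; GC 10/27 = 37.0%, outside 38.2–52.2% ✗ — fails.
F2 (22 nt, A=4 T=5 G=4 C=9): Tm = 2·9 + 4·13 = 70°C ✓; GC 13/22 = 59.1%, outside 38.2–52.2% ✗ — fails.
F3 (23 nt, A=5 T=3 G=8 C=7): Tm = 2·8 + 4·15 = 76°C ✓; GC 15/23 = 65.2%, outside 38.2–52.2% ✗ — fails.
F4 (22 nt, A=5 T=3 G=2 C=12): Tm = 2·8 + 4·14 = 72°C ✓; GC 14/22 = 63.6%, outside 38.2–52.2% ✗ — fails.
F5 (27 nt, A=9 T=9 G=1 C=8): Tm = 2·18 + 4·9 = 72°C ✓; GC 9/27 = 33.3%, outside 38.2–52.2% ✗ — fails.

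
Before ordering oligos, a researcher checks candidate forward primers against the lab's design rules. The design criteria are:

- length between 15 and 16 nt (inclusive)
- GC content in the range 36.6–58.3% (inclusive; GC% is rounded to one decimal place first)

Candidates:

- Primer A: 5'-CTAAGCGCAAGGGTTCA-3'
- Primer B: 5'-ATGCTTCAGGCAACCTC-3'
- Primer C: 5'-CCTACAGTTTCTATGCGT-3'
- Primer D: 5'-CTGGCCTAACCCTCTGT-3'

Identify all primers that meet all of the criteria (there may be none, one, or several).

Primer A (17 nt, A=5 T=3 G=5 C=4): length 17, outside 15–16 ✗; GC 9/17 = 52.9% ✓ — fails.
Primer B (17 nt, A=4 T=4 G=3 C=6): length 17, outside 15–16 ✗; GC 9/17 = 52.9% ✓ — fails.
Primer C (18 nt, A=3 T=7 G=3 C=5): length 18, outside 15–16 ✗; GC 8/18 = 44.4% ✓ — fails.
Primer D (17 nt, A=2 T=5 G=3 C=7): length 17, outside 15–16 ✗; GC 10/17 = 58.8%, outside 36.6–58.3% ✗ — fails.

None of the candidates satisfy all criteria.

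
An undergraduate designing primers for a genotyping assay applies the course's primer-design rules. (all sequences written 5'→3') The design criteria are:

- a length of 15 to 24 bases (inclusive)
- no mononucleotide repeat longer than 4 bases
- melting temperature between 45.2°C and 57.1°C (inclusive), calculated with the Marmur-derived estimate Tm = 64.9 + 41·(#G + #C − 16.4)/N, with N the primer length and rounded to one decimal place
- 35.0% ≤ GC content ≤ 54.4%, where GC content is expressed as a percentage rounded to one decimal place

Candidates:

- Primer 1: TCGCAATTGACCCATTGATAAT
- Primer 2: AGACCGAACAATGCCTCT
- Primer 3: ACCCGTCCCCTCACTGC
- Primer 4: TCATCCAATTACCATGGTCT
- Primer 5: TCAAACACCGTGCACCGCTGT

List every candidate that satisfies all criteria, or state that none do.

Primer 1 (22 nt, A=7 T=7 G=3 C=5): length 22 ✓; longest run = 3 ✓; Tm = 64.9 + 41·(8 − 16.4)/22 = 49.2°C ✓; GC 8/22 = 36.4% ✓ — passes.
Primer 2 (18 nt, A=6 T=3 G=3 C=6): length 18 ✓; longest run = 2 ✓; Tm = 64.9 + 41·(9 − 16.4)/18 = 48.0°C ✓; GC 9/18 = 50.0% ✓ — passes.
Primer 3 (17 nt, A=2 T=3 G=2 C=10): length 17 ✓; longest run = 4 ✓; Tm = 64.9 + 41·(12 − 16.4)/17 = 54.3°C ✓; GC 12/17 = 70.6%, outside 35.0–54.4% ✗ — fails.
Primer 4 (20 nt, A=5 T=7 G=2 C=6): length 20 ✓; longest run = 2 ✓; Tm = 64.9 + 41·(8 − 16.4)/20 = 47.7°C ✓; GC 8/20 = 40.0% ✓ — passes.
Primer 5 (21 nt, A=5 T=4 G=4 C=8): length 21 ✓; longest run = 3 ✓; Tm = 64.9 + 41·(12 − 16.4)/21 = 56.3°C ✓; GC 12/21 = 57.1%, outside 35.0–54.4% ✗ — fails.

Primer 1, Primer 2 and Primer 4.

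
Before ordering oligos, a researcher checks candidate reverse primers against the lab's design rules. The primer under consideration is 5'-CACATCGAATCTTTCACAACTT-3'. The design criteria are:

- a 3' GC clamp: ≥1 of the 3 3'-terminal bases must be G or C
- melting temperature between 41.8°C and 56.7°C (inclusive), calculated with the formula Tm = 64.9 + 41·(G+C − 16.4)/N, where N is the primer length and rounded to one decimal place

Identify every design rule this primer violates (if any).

Base counts: A=7, T=7, G=1, C=7 (length 22).
GC clamp: 3' end CTT has 1 G/C ✓
Tm: Tm = 64.9 + 41·(8 − 16.4)/22 = 49.2°C ✓

Meets all criteria.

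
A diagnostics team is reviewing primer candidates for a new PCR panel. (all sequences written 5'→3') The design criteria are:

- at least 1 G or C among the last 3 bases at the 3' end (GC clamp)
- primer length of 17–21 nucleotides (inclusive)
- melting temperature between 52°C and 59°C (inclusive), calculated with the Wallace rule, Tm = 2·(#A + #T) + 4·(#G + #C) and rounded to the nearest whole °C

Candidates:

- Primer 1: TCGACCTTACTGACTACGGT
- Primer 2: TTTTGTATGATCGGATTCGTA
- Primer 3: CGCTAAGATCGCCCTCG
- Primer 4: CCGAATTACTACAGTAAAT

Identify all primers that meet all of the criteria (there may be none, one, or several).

Primer 1 (20 nt, A=4 T=6 G=4 C=6): 3' end GGT has 2 G/C ✓; length 20 ✓; Tm = 2·10 + 4·10 = 60°C, outside 52–59°C ✗ — fails.
Primer 2 (21 nt, A=4 T=10 G=5 C=2): 3' end GTA has 1 G/C ✓; length 21 ✓; Tm = 2·14 + 4·7 = 56°C ✓ — passes.
Primer 3 (17 nt, A=3 T=3 G=4 C=7): 3' end TCG has 2 G/C ✓; length 17 ✓; Tm = 2·6 + 4·11 = 56°C ✓ — passes.
Primer 4 (19 nt, A=8 T=5 G=2 C=4): 3' end AAT has 0 G/C, need ≥1 ✗; length 19 ✓; Tm = 2·13 + 4·6 = 50°C, outside 52–59°C ✗ — fails.

Primer 2 and Primer 3.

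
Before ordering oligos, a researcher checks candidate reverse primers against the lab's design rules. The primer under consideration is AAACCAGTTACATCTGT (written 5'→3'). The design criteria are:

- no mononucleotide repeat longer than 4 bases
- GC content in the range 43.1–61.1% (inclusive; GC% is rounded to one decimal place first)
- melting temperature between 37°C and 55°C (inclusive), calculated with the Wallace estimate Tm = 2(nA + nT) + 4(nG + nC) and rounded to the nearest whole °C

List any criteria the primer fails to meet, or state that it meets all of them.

Fails: GC content.

Base counts: A=6, T=5, G=2, C=4 (length 17).
homopolymer run: longest run = 3 ✓
GC content: GC 6/17 = 35.3%, outside 43.1–61.1% ✗
Tm: Tm = 2·11 + 4·6 = 46°C ✓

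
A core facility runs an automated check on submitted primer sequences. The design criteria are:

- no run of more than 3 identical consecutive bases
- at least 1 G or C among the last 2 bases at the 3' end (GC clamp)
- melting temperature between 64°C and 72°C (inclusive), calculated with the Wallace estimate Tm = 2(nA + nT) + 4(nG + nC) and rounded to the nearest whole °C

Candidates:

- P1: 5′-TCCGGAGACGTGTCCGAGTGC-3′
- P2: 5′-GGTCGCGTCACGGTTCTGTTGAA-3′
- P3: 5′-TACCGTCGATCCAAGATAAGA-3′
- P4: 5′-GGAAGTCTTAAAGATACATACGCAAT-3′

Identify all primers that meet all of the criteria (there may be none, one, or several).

P1 (21 nt, A=3 T=4 G=8 C=6): longest run = 2 ✓; 3' end GC has 2 G/C ✓; Tm = 2·7 + 4·14 = 70°C ✓ — passes.
P2 (23 nt, A=3 T=7 G=8 C=5): longest run = 2 ✓; 3' end AA has 0 G/C, need ≥1 ✗; Tm = 2·10 + 4·13 = 72°C ✓ — fails.
P3 (21 nt, A=8 T=4 G=4 C=5): longest run = 2 ✓; 3' end GA has 1 G/C ✓; Tm = 2·12 + 4·9 = 60°C, outside 64–72°C ✗ — fails.
P4 (26 nt, A=11 T=6 G=5 C=4): longest run = 3 ✓; 3' end AT has 0 G/C, need ≥1 ✗; Tm = 2·17 + 4·9 = 70°C ✓ — fails.

P1 only.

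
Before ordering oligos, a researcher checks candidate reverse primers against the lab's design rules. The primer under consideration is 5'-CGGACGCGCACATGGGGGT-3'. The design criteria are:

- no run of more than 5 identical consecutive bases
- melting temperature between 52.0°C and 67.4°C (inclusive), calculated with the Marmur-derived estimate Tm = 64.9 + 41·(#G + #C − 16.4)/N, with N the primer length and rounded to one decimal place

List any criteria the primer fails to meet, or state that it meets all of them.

Base counts: A=3, T=2, G=9, C=5 (length 19).
homopolymer run: longest run = 5 ✓
Tm: Tm = 64.9 + 41·(14 − 16.4)/19 = 59.7°C ✓

Meets all criteria.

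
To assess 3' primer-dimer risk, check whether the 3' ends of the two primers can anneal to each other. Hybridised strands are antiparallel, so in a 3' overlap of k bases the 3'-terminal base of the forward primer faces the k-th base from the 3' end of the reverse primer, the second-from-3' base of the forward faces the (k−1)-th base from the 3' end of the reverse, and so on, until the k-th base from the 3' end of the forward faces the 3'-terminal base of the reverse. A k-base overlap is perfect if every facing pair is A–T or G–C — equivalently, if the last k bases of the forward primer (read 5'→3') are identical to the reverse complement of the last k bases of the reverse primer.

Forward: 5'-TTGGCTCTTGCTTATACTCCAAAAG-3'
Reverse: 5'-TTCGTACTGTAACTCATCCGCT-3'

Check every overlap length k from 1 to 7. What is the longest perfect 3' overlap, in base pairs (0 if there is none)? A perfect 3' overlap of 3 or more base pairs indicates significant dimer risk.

Last 7 bases (5'→3') — forward …CCAAAAG, reverse …ATCCGCT.
Reverse complement of the reverse primer's last 7 bases: AGCGGAT; its first k bases are the reverse complement of the reverse primer's last k bases, so a perfect k-base overlap needs the forward primer's last k bases to equal them.
Comparing (forward last k vs required): k=1: G vs A ✗; k=2: AG vs AG ✓; k=3: AAG vs AGC ✗; k=4: AAAG vs AGCG ✗; k=5: AAAAG vs AGCGG ✗; k=6: CAAAAG vs AGCGGA ✗; k=7: CCAAAAG vs AGCGGAT ✗.
Only k = 2 is perfect, so the longest perfect 3' overlap is 2.

Longest perfect overlap: 2 complementary base pairs; below the dimer-risk threshold (threshold 3).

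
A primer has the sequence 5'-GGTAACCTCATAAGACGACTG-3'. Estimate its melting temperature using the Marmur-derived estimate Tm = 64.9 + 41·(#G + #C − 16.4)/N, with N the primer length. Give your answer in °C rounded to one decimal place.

Base counts: A=7, T=4, G=5, C=5; G+C = 10, N = 21.
Tm = 64.9 + 41·(10 − 16.4)/21 = 64.9 + -262.40/21 = 52.4°C.

52.4°C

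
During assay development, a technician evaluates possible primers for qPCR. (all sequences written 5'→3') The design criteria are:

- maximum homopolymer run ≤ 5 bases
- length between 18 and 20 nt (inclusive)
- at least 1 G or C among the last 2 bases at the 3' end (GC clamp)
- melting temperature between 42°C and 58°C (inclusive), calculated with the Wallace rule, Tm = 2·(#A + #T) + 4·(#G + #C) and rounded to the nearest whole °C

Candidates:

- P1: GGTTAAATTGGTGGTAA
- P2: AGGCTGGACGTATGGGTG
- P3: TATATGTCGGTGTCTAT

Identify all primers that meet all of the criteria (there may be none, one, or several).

P1 (17 nt, A=5 T=6 G=6 C=0): longest run = 3 ✓; length 17, outside 18–20 ✗; 3' end AA has 0 G/C, need ≥1 ✗; Tm = 2·11 + 4·6 = 46°C ✓ — fails.
P2 (18 nt, A=3 T=4 G=9 C=2): longest run = 3 ✓; length 18 ✓; 3' end TG has 1 G/C ✓; Tm = 2·7 + 4·11 = 58°C ✓ — passes.
P3 (17 nt, A=3 T=8 G=4 C=2): longest run = 2 ✓; length 17, outside 18–20 ✗; 3' end AT has 0 G/C, need ≥1 ✗; Tm = 2·11 + 4·6 = 46°C ✓ — fails.

P2 only.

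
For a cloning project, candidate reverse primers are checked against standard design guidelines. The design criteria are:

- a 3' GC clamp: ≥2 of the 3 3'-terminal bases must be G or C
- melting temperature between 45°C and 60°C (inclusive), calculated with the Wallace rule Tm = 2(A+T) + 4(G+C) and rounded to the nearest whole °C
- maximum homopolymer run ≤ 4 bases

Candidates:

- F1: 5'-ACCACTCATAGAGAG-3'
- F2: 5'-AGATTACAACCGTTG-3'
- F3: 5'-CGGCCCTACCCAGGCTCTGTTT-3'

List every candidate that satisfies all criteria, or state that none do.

F1 (15 nt, A=6 T=2 G=3 C=4): 3' end GAG has 2 G/C ✓; Tm = 2·8 + 4·7 = 44°C, outside 45–60°C ✗; longest run = 2 ✓ — fails.
F2 (15 nt, A=5 T=4 G=3 C=3): 3' end TTG has 1 G/C, need ≥2 ✗; Tm = 2·9 + 4·6 = 42°C, outside 45–60°C ✗; longest run = 2 ✓ — fails.
F3 (22 nt, A=2 T=6 G=5 C=9): 3' end TTT has 0 G/C, need ≥2 ✗; Tm = 2·8 + 4·14 = 72°C, outside 45–60°C ✗; longest run = 3 ✓ — fails.

None of the candidates satisfy all criteria.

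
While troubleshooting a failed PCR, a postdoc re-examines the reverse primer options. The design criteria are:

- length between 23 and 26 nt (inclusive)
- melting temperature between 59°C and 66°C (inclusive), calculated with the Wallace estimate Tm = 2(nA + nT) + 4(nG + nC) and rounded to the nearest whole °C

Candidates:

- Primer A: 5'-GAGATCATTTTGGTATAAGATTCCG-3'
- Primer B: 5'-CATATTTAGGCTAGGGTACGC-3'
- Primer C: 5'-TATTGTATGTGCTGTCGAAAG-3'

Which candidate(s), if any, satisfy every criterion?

None of the candidates satisfy all criteria.

Primer A (25 nt, A=7 T=9 G=6 C=3): length 25 ✓; Tm = 2·16 + 4·9 = 68°C, outside 59–66°C ✗ — fails.
Primer B (21 nt, A=5 T=6 G=6 C=4): length 21, outside 23–26 ✗; Tm = 2·11 + 4·10 = 62°C ✓ — fails.
Primer C (21 nt, A=5 T=8 G=6 C=2): length 21, outside 23–26 ✗; Tm = 2·13 + 4·8 = 58°C, outside 59–66°C ✗ — fails.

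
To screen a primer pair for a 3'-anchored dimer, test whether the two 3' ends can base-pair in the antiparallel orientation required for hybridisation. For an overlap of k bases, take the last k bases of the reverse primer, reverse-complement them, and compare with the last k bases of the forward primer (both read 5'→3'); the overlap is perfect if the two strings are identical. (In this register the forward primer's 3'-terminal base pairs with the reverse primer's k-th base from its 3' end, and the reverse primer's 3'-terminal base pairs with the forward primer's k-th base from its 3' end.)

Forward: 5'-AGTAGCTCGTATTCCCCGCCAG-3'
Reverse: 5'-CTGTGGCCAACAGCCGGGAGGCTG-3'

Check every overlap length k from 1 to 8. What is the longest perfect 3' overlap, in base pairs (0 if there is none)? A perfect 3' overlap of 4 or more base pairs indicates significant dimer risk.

Last 8 bases (5'→3') — forward …CCCGCCAG, reverse …GGAGGCTG.
Reverse complement of the reverse primer's last 8 bases: CAGCCTCC; its first k bases are the reverse complement of the reverse primer's last k bases, so a perfect k-base overlap needs the forward primer's last k bases to equal them.
Comparing (forward last k vs required): k=1: G vs C ✗; k=2: AG vs CA ✗; k=3: CAG vs CAG ✓; k=4: CCAG vs CAGC ✗; k=5: GCCAG vs CAGCC ✗; k=6: CGCCAG vs CAGCCT ✗; k=7: CCGCCAG vs CAGCCTC ✗; k=8: CCCGCCAG vs CAGCCTCC ✗.
Only k = 3 is perfect, so the longest perfect 3' overlap is 3.

Longest perfect overlap: 3 complementary base pairs; below the dimer-risk threshold (threshold 4).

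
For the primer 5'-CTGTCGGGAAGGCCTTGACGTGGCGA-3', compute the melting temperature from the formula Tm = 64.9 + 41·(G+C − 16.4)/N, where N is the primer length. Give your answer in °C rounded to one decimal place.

65.8°C

Base counts: A=4, T=5, G=11, C=6; G+C = 17, N = 26.
Tm = 64.9 + 41·(17 − 16.4)/26 = 64.9 + 24.60/26 = 65.8°C.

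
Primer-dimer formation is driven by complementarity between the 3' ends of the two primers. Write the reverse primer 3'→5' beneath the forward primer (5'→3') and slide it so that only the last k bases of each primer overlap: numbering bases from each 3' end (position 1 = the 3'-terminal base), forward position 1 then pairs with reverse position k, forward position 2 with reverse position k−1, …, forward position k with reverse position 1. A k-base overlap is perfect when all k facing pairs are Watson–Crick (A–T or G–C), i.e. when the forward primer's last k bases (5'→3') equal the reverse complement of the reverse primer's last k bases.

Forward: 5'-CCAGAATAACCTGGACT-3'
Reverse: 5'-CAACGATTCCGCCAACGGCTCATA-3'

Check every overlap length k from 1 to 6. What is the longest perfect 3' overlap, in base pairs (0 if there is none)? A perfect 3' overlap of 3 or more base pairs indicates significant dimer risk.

Longest perfect overlap: 1 complementary base pair; below the dimer-risk threshold (threshold 3).

Last 6 bases (5'→3') — forward …TGGACT, reverse …CTCATA.
Reverse complement of the reverse primer's last 6 bases: TATGAG; its first k bases are the reverse complement of the reverse primer's last k bases, so a perfect k-base overlap needs the forward primer's last k bases to equal them.
Comparing (forward last k vs required): k=1: T vs T ✓; k=2: CT vs TA ✗; k=3: ACT vs TAT ✗; k=4: GACT vs TATG ✗; k=5: GGACT vs TATGA ✗; k=6: TGGACT vs TATGAG ✗.
Only k = 1 is perfect, so the longest perfect 3' overlap is 1.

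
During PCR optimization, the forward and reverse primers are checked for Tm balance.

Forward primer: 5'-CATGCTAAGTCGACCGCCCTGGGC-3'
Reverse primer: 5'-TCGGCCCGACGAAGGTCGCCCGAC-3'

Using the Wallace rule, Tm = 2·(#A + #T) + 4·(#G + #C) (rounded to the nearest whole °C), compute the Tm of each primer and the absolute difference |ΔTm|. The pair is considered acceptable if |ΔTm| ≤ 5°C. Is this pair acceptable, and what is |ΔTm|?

|ΔTm| = 4°C; the pair is acceptable.

Forward: A=4 T=4 G=7 C=9 → Tm = 2·8 + 4·16 = 80°C.
Reverse: A=4 T=2 G=8 C=10 → Tm = 2·6 + 4·18 = 84°C.
|ΔTm| = |80 − 84| = 4°C, ≤ 5°C.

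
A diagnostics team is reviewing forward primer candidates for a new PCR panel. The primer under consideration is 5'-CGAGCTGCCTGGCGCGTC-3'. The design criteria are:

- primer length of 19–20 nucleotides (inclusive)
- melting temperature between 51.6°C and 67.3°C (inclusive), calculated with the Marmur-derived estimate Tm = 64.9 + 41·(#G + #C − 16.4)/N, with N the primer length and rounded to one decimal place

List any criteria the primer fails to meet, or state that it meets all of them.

Fails: length.

Base counts: A=1, T=3, G=7, C=7 (length 18).
length: length 18, outside 19–20 ✗
Tm: Tm = 64.9 + 41·(14 − 16.4)/18 = 59.4°C ✓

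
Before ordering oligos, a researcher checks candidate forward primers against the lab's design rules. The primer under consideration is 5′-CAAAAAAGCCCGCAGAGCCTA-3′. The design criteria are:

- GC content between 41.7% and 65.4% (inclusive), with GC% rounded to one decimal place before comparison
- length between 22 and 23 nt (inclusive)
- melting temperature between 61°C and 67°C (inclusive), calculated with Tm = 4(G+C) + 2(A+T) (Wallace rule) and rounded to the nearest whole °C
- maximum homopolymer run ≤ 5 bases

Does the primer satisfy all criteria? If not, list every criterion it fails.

Base counts: A=9, T=1, G=4, C=7 (length 21).
GC content: GC 11/21 = 52.4% ✓
length: length 21, outside 22–23 ✗
Tm: Tm = 2·10 + 4·11 = 64°C ✓
homopolymer run: longest run = 6, exceeds 5 ✗

Fails: length, homopolymer run.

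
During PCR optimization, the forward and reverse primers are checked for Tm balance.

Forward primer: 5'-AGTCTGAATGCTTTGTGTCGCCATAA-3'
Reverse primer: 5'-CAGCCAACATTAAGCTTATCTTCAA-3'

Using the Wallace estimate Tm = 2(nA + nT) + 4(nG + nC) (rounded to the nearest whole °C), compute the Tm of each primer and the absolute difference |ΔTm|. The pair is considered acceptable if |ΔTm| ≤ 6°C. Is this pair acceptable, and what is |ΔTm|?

Forward: A=6 T=9 G=6 C=5 → Tm = 2·15 + 4·11 = 74°C.
Reverse: A=9 T=7 G=2 C=7 → Tm = 2·16 + 4·9 = 68°C.
|ΔTm| = |74 − 68| = 6°C, ≤ 6°C.

|ΔTm| = 6°C; the pair is acceptable.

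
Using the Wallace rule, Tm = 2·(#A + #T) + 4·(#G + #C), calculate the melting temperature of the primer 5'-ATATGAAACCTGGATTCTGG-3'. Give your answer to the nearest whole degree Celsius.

56°C

Base counts: A=6, T=6, G=5, C=3 (length 20).
Tm = 2·(6+6) + 4·(5+3) = 2·12 + 4·8 = 24 + 32 = 56°C.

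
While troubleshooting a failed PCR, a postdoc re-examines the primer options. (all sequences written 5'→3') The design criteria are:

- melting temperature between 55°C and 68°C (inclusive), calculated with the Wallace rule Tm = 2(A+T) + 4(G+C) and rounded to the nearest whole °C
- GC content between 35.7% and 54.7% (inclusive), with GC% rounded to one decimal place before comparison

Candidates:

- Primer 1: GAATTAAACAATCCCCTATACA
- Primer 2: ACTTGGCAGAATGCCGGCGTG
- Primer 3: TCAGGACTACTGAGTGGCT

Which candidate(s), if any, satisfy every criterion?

Primer 1 (22 nt, A=10 T=5 G=1 C=6): Tm = 2·15 + 4·7 = 58°C ✓; GC 7/22 = 31.8%, outside 35.7–54.7% ✗ — fails.
Primer 2 (21 nt, A=4 T=4 G=8 C=5): Tm = 2·8 + 4·13 = 68°C ✓; GC 13/21 = 61.9%, outside 35.7–54.7% ✗ — fails.
Primer 3 (19 nt, A=4 T=5 G=6 C=4): Tm = 2·9 + 4·10 = 58°C ✓; GC 10/19 = 52.6% ✓ — passes.

Primer 3 only.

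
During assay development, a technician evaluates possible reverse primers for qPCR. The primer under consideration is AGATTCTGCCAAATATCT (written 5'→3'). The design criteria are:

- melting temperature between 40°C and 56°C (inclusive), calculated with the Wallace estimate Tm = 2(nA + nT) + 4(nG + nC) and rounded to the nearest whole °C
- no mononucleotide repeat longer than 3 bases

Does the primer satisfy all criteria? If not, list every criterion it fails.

Meets all criteria.

Base counts: A=6, T=6, G=2, C=4 (length 18).
Tm: Tm = 2·12 + 4·6 = 48°C ✓
homopolymer run: longest run = 3 ✓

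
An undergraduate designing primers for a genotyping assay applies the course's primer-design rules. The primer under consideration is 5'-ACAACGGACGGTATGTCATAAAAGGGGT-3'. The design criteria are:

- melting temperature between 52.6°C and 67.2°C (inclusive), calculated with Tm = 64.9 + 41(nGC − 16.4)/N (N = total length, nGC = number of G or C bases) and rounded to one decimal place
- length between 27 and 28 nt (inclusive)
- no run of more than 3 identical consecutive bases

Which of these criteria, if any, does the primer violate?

Base counts: A=10, T=5, G=9, C=4 (length 28).
Tm: Tm = 64.9 + 41·(13 − 16.4)/28 = 59.9°C ✓
length: length 28 ✓
homopolymer run: longest run = 4, exceeds 3 ✗

Fails: homopolymer run.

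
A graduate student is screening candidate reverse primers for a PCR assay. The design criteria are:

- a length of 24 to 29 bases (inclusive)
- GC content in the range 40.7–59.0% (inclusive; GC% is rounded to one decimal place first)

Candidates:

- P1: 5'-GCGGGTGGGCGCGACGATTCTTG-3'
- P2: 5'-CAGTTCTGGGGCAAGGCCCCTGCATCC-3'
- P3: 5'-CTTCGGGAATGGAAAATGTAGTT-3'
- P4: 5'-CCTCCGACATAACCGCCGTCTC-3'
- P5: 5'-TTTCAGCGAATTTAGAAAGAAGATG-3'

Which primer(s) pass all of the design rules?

P1 (23 nt, A=2 T=5 G=11 C=5): length 23, outside 24–29 ✗; GC 16/23 = 69.6%, outside 40.7–59.0% ✗ — fails.
P2 (27 nt, A=4 T=5 G=8 C=10): length 27 ✓; GC 18/27 = 66.7%, outside 40.7–59.0% ✗ — fails.
P3 (23 nt, A=7 T=7 G=7 C=2): length 23, outside 24–29 ✗; GC 9/23 = 39.1%, outside 40.7–59.0% ✗ — fails.
P4 (22 nt, A=4 T=4 G=3 C=11): length 22, outside 24–29 ✗; GC 14/22 = 63.6%, outside 40.7–59.0% ✗ — fails.
P5 (25 nt, A=10 T=7 G=6 C=2): length 25 ✓; GC 8/25 = 32.0%, outside 40.7–59.0% ✗ — fails.

None of the candidates satisfy all criteria.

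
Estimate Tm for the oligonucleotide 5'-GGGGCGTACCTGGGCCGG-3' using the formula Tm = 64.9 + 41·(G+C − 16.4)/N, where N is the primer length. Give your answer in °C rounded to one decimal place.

Base counts: A=1, T=2, G=10, C=5; G+C = 15, N = 18.
Tm = 64.9 + 41·(15 − 16.4)/18 = 64.9 + -57.40/18 = 61.7°C.

61.7°C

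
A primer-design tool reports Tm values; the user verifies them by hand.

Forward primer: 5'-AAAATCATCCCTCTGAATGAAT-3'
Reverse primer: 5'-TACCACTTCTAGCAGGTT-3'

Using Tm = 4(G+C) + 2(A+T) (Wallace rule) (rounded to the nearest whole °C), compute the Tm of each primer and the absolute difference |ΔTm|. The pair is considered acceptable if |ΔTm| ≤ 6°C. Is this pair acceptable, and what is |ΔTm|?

Forward: A=9 T=6 G=2 C=5 → Tm = 2·15 + 4·7 = 58°C.
Reverse: A=4 T=6 G=3 C=5 → Tm = 2·10 + 4·8 = 52°C.
|ΔTm| = |58 − 52| = 6°C, ≤ 6°C.

|ΔTm| = 6°C; the pair is acceptable.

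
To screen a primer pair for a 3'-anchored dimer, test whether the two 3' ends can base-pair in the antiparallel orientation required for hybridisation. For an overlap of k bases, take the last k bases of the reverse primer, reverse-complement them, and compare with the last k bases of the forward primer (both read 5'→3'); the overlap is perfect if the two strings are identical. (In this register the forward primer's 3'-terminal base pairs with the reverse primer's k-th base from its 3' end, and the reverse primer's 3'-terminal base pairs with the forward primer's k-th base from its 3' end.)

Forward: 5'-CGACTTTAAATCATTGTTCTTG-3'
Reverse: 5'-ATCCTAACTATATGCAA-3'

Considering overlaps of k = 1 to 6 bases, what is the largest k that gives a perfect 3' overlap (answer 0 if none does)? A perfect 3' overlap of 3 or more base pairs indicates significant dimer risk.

Last 6 bases (5'→3') — forward …TTCTTG, reverse …ATGCAA.
Reverse complement of the reverse primer's last 6 bases: TTGCAT; its first k bases are the reverse complement of the reverse primer's last k bases, so a perfect k-base overlap needs the forward primer's last k bases to equal them.
Comparing (forward last k vs required): k=1: G vs T ✗; k=2: TG vs TT ✗; k=3: TTG vs TTG ✓; k=4: CTTG vs TTGC ✗; k=5: TCTTG vs TTGCA ✗; k=6: TTCTTG vs TTGCAT ✗.
Only k = 3 is perfect, so the longest perfect 3' overlap is 3.

Longest perfect overlap: 3 complementary base pairs; significant dimer risk (threshold 3).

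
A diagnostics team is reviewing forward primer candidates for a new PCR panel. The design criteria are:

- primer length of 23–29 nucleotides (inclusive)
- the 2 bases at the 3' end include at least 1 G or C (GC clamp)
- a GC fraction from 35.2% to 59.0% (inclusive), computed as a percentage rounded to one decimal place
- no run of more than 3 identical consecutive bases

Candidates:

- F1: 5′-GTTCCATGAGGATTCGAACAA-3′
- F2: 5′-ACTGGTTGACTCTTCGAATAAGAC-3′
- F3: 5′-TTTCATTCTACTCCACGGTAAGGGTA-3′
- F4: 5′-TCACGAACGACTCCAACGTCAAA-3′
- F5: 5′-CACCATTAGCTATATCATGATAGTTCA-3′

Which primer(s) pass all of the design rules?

F1 (21 nt, A=7 T=5 G=5 C=4): length 21, outside 23–29 ✗; 3' end AA has 0 G/C, need ≥1 ✗; GC 9/21 = 42.9% ✓; longest run = 2 ✓ — fails.
F2 (24 nt, A=7 T=7 G=5 C=5): length 24 ✓; 3' end AC has 1 G/C ✓; GC 10/24 = 41.7% ✓; longest run = 2 ✓ — passes.
F3 (26 nt, A=6 T=9 G=5 C=6): length 26 ✓; 3' end TA has 0 G/C, need ≥1 ✗; GC 11/26 = 42.3% ✓; longest run = 3 ✓ — fails.
F4 (23 nt, A=9 T=3 G=3 C=8): length 23 ✓; 3' end AA has 0 G/C, need ≥1 ✗; GC 11/23 = 47.8% ✓; longest run = 3 ✓ — fails.
F5 (27 nt, A=9 T=9 G=3 C=6): length 27 ✓; 3' end CA has 1 G/C ✓; GC 9/27 = 33.3%, outside 35.2–59.0% ✗; longest run = 2 ✓ — fails.

F2 only.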